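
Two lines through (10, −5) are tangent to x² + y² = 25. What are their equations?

y = −5 and 4x + 3y = 25

Let a tangent through (10, −5) have slope m. Its distance from (0, 0) must equal 5:
[m·(−10) − (5)]² = 25(m² + 1)
3m² + 4m = 0, so m = 0 or m = −4/3.
With m = 0: y = −5. With m = −4/3: 4x + 3y = 25.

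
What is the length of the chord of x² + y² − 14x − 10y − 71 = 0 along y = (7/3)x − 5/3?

3√58

The distance from (7, 5) to the line is 29/√58, and r² = 145.
Half the chord is √(r² − d²) = √(261/2), so the full chord is 3√58.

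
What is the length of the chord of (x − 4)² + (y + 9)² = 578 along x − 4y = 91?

10√17

Centre (4, −9), r² = 578. Perpendicular distance d from centre to line = |−51| / √17 = 51/√17.
Half the chord is √(r² − d²) = √(425), so the full chord is 10√17.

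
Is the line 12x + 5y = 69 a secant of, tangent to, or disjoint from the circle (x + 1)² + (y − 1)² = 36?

Substituting the line into the circle gives 169x² − 1486x + 3221 = 0.
Δ = 2208196 − 2177396 = 30800.
Two real roots: the line is a secant.

secant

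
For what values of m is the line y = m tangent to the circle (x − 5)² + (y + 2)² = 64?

Tangency holds when the distance from the centre (5, −2) to the line equals the radius 8:
|0·5 + 1·(−2) − m| / √1 = 8
|m − (−2)| = 8, so m = 6 or m = −10.

m = −10 or m = 6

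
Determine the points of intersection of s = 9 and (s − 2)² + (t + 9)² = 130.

(9, −18) and (9, 0)

The line gives s = 9. Substituting into the circle:
t² + 18t = 0
t = 0 or t = −18, giving (9, 0) and (9, −18).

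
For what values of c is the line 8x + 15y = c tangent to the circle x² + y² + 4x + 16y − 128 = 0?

Tangency holds when the distance from the centre (−2, −8) to the line equals the radius 14:
|8·(−2) + 15·(−8) − c| / √289 = 14
|c − (−136)| = 14·17, so c = 102 or c = −374.

c = −374 or c = 102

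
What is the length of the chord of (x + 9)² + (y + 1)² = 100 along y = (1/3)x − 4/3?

The distance from (−9, −1) to the line is 10/√10, and r² = 100.
Half the chord is √(r² − d²) = √(90), so the full chord is 6√10.

6√10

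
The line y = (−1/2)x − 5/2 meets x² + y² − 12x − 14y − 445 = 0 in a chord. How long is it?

18√5

Centre (6, 7), r² = 530. Perpendicular distance d from centre to line = |25| / √5 = 25/√5.
Chord = 2√(r² − d²) = 2·√(405) = 18√5.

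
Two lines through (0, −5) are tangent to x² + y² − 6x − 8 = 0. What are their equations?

4x + y = −5 and x − 4y = 20

Let a tangent through (0, −5) have slope m. Its distance from (3, 0) must equal √17:
(3m − (5))² = 17(m² + 1)
4m² + 15m − 4 = 0, so m = −4 or m = 1/4.
Through (0, −5) these give 4x + y = −5 and x − 4y = 20.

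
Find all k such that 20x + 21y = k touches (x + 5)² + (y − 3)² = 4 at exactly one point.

k = −95 or k = 21

Tangency holds when the distance from the centre (−5, 3) to the line equals the radius 2:
|20·(−5) + 21·3 − k| / √841 = 2
|k − (−37)| = 2·29, so k = 21 or k = −95.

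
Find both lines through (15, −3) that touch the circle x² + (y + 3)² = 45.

x + 2y = 9 and x − 2y = 21

A line y − (−3) = m(x − (15)) is tangent when its distance from (0, −3) is 3√5:
[m·(−15) − (0)]² = 45(m² + 1)
4m² − 1 = 0, so m = −1/2 or m = 1/2.
Through (15, −3) these give x + 2y = 9 and x − 2y = 21.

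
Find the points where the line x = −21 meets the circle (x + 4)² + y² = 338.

The line gives x = −21. Substituting into the circle:
y² − 49 = 0
y = 7 or y = −7, giving (−21, 7) and (−21, −7).

(−21, −7) and (−21, 7)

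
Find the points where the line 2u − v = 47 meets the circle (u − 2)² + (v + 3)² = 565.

Substitute v = 2u − 47:
5u² − 180u + 1375 = 0  ⟹  u² − 36u + 275 = 0
u = 25 or u = 11, giving (25, 3) and (11, −25).

(11, −25) and (25, 3)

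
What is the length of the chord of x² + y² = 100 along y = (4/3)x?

20

Express y = (4x)/3 and substitute into the circle:
25x² − 900 = 0  ⟹  x² − 36 = 0
x = 6 or x = −6, giving (6, 8) and (−6, −8).
|(6, 8) − (−6, −8)| = √((12)² + (16)²) = 20.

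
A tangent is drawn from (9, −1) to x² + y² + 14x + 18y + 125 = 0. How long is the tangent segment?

3√35

With centre O = (−7, −9), |OP|² = 320 and r² = 5.
Power of the point: PT² = |PO|² − r² = 315, so PT = 3√35.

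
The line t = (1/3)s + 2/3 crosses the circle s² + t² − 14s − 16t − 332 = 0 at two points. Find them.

Substitute t = (2 + s)/3:
10s² − 170s − 3080 = 0  ⟹  s² − 17s − 308 = 0
s = 28 or s = −11, giving (28, 10) and (−11, −3).

(−11, −3) and (28, 10)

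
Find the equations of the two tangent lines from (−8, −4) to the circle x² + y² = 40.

Write the tangent as mx − y + (−4 − m·(−8)) = 0 and set its distance from the centre to 2√10:
[m·(8) − (4)]² = 40(m² + 1)
3m² − 8m − 3 = 0, so m = 3 or m = −1/3.
With m = 3: 3x − y = −20. With m = −1/3: x + 3y = −20.

3x − y = −20 and x + 3y = −20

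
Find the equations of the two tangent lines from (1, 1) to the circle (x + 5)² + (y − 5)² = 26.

Let a tangent through (1, 1) have slope m. Its distance from (−5, 5) must equal √26:
(−6m − (4))² = 26(m² + 1)
5m² + 24m − 5 = 0, so m = −5 or m = 1/5.
With m = −5: 5x + y = 6. With m = 1/5: x − 5y = −4.

5x + y = 6 and x − 5y = −4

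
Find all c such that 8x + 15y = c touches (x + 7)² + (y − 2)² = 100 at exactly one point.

The line touches the circle iff its distance from (−7, 2) is 10:
|8·(−7) + 15·2 − c| / √289 = 10
|c − (−26)| = 10·17, so c = 144 or c = −196.

c = −196 or c = 144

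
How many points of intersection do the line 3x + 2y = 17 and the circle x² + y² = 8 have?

0

d² = (3·0 + 2·0 − (17))²/13 = 289/13; r² = 8.
Since d² > r², the line lies outside the circle.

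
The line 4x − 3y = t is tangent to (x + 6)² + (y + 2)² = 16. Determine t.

t = −38 or t = 2

For a tangent, require d(centre, line) = r = 4.
|4·(−6) − 3·(−2) − t| / √25 = 4
|t − (−18)| = 4·5, so t = 2 or t = −38.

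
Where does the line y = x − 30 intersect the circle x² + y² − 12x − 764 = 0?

Express y = x − 30 and substitute into the circle:
2x² − 72x + 136 = 0  ⟹  x² − 36x + 68 = 0
x = 34 or x = 2, giving (34, 4) and (2, −28).

(2, −28) and (34, 4)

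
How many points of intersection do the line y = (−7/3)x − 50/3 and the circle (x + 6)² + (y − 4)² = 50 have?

Substituting the line into the circle gives 58x² + 976x + 3718 = 0.
Discriminant = (976)² − 4·58·(3718) = 90000 > 0.
Two real roots: the line is a secant.

2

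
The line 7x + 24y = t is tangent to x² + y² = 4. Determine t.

The line touches the circle iff its distance from (0, 0) is 2:
|7·0 + 24·0 − t| / √625 = 2
|t| = 2·25, so t = 50 or t = −50.

t = −50 or t = 50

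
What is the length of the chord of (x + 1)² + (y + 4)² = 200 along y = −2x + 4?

12√5

Centre (−1, −4), r² = 200. Perpendicular distance d from centre to line = |−10| / √5 = 10/√5.
Half the chord is √(r² − d²) = √(180), so the full chord is 12√5.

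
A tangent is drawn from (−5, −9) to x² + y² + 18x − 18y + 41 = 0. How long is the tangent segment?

Centre (−9, 9), r² = 121. |PO|² = (4)² + (−18)² = 340.
The tangent meets the radius at right angles, so tangent² = |PO|² − r² = 340 − 121 = 219.

√219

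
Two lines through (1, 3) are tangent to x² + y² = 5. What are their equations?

2x + y = 5 and x − 2y = −5

Write the tangent as mx − y + (3 − m·(1)) = 0 and set its distance from the centre to √5:
[m·(−1) − (−3)]² = 5(m² + 1)
2m² + 3m − 2 = 0, so m = −2 or m = 1/2.
Through (1, 3) these give 2x + y = 5 and x − 2y = −5.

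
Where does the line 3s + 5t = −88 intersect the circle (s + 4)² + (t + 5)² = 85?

From the line, t = (−88 − 3s)/5. Substituting:
34s² + 578s + 2244 = 0  ⟹  s² + 17s + 66 = 0
s = −6 or s = −11, giving (−6, −14) and (−11, −11).

(−11, −11) and (−6, −14)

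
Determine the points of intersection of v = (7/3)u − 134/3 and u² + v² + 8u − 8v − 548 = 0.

(14, −12) and (20, 2)

Substitute v = (−134 + 7u)/3:
58u² − 1972u + 16240 = 0  ⟹  u² − 34u + 280 = 0
u = 20 or u = 14, giving (20, 2) and (14, −12).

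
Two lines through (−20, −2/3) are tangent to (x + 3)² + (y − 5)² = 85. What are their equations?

Write the tangent as mx − y + (−2/3 − m·(−20)) = 0 and set its distance from the centre to √85:
(17m − (17/3))² = 85(m² + 1)
54m² − 51m − 14 = 0, so m = −2/9 or m = 7/6.
With m = −2/9: 2x + 9y = −46. With m = 7/6: 7x − 6y = −136.

2x + 9y = −46 and 7x − 6y = −136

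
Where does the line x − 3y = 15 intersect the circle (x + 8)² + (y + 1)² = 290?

Substitute y = (−15 + x)/3:
10x² + 120x − 1890 = 0  ⟹  x² + 12x − 189 = 0
x = 9 or x = −21, giving (9, −2) and (−21, −12).

(−21, −12) and (9, −2)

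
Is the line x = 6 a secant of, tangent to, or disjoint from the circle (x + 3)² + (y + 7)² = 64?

disjoint

d² = (1·(−3) + 0·(−7) − (6))² = 81; r² = 64.
Since d² > r², the line lies outside the circle.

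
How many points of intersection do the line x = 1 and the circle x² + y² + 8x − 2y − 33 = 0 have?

2

d² = (1·(−4) + 0·1 − (1))² = 25; r² = 50.
Since d² < r², the line cuts the circle twice.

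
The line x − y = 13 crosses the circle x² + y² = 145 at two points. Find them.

(1, −12) and (12, −1)

Express y = x − 13 and substitute into the circle:
2x² − 26x + 24 = 0  ⟹  x² − 13x + 12 = 0
x = 12 or x = 1, giving (12, −1) and (1, −12).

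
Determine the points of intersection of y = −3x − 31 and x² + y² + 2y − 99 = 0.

(−10, −1) and (−8, −7)

Express y = −3x − 31 and substitute into the circle:
10x² + 180x + 800 = 0  ⟹  x² + 18x + 80 = 0
x = −8 or x = −10, giving (−8, −7) and (−10, −1).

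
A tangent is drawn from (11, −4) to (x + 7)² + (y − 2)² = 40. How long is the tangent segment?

8√5

The centre is (−7, 2) and r = 2√10. The square of the distance from P to the centre is 324 + 36 = 360.
The tangent meets the radius at right angles, so tangent² = |PO|² − r² = 360 − 40 = 320.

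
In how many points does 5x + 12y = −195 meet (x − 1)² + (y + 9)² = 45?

0

Substituting the line into the circle gives 169x² + 582x + 1233 = 0.
Discriminant = (582)² − 4·169·(1233) = −494784 < 0.
No real roots: the line does not meet the circle.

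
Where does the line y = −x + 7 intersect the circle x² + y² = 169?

(−5, 12) and (12, −5)

Substitute y = −x + 7:
2x² − 14x − 120 = 0  ⟹  x² − 7x − 60 = 0
x = 12 or x = −5, giving (12, −5) and (−5, 12).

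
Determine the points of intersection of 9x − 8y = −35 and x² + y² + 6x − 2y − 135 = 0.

Substitute y = (35 + 9x)/8:
145x² + 870x − 7975 = 0  ⟹  x² + 6x − 55 = 0
x = 5 or x = −11, giving (5, 10) and (−11, −8).

(−11, −8) and (5, 10)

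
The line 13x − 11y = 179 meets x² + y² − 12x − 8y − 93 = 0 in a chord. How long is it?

√290

Substitute y = (−179 + 13x)/11:
290x² − 7250x + 36540 = 0  ⟹  x² − 25x + 126 = 0
x = 18 or x = 7, giving (18, 5) and (7, −8).
|(18, 5) − (7, −8)| = √((11)² + (13)²) = √290.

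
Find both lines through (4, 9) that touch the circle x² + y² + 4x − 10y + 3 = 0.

Let a tangent through (4, 9) have slope m. Its distance from (−2, 5) must equal √26:
[m·(−6) − (−4)]² = 26(m² + 1)
5m² − 24m − 5 = 0, so m = −1/5 or m = 5.
Through (4, 9) these give x + 5y = 49 and 5x − y = 11.

x + 5y = 49 and 5x − y = 11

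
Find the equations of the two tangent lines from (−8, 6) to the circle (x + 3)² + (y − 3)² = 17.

x − 4y = −32 and 4x + y = −26

Let a tangent through (−8, 6) have slope m. Its distance from (−3, 3) must equal √17:
(5m − (−3))² = 17(m² + 1)
4m² + 15m − 4 = 0, so m = 1/4 or m = −4.
Through (−8, 6) these give x − 4y = −32 and 4x + y = −26.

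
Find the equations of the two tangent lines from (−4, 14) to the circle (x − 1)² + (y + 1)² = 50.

7x − y = −42 and x + y = 10

Let a tangent through (−4, 14) have slope m. Its distance from (1, −1) must equal 5√2:
(5m − (−15))² = 50(m² + 1)
m² − 6m − 7 = 0, so m = 7 or m = −1.
Through (−4, 14) these give 7x − y = −42 and x + y = 10.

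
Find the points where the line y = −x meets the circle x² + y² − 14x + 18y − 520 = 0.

Express y = −x and substitute into the circle:
2x² − 32x − 520 = 0  ⟹  x² − 16x − 260 = 0
x = 26 or x = −10, giving (26, −26) and (−10, 10).

(−10, 10) and (26, −26)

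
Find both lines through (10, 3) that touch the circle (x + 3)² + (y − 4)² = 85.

6x − 7y = 39 and 7x + 6y = 88

Write the tangent as mx − y + (3 − m·(10)) = 0 and set its distance from the centre to √85:
(−13m − (1))² = 85(m² + 1)
42m² + 13m − 42 = 0, so m = 6/7 or m = −7/6.
Through (10, 3) these give 6x − 7y = 39 and 7x + 6y = 88.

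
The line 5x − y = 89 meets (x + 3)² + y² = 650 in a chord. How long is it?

6√26

From the line, y = 5x − 89. Substituting:
26x² − 884x + 7280 = 0  ⟹  x² − 34x + 280 = 0
x = 20 or x = 14, giving (20, 11) and (14, −19).
|(20, 11) − (14, −19)| = √((6)² + (30)²) = 6√26.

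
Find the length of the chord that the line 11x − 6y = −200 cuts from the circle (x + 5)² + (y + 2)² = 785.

The distance from (−5, −2) to the line is 157/√157, and r² = 785.
Chord = 2√(r² − d²) = 2·√(628) = 4√157.

4√157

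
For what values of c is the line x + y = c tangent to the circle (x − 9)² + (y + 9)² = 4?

c = ±2√2

The line touches the circle iff its distance from (9, −9) is 2:
|1·9 + 1·(−9) − c| / √2 = 2
|c| = 2√2.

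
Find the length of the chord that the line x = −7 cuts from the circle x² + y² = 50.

2

Centre (0, 0), r² = 50. Perpendicular distance d from centre to line = |7| / √1 = 7.
Half the chord is √(r² − d²) = √(1), so the full chord is 2.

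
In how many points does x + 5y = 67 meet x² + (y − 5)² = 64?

0

Centre (0, 5), r² = 64. Distance² from centre to line = (−42)²/26 = 882/13.
Since d² > r², the line lies outside the circle.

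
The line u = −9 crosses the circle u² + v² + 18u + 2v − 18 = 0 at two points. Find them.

The line gives u = −9. Substituting into the circle:
v² + 2v − 99 = 0
v = 9 or v = −11, giving (−9, 9) and (−9, −11).

(−9, −11) and (−9, 9)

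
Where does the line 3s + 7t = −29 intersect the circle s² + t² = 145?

(−12, 1) and (9, −8)

Express t = (−29 − 3s)/7 and substitute into the circle:
58s² + 174s − 6264 = 0  ⟹  s² + 3s − 108 = 0
s = 9 or s = −12, giving (9, −8) and (−12, 1).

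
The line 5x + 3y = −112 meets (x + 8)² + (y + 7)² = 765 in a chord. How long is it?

Centre (−8, −7), r² = 765. Perpendicular distance d from centre to line = |51| / √34 = 51/√34.
Chord = 2√(r² − d²) = 2·√(1377/2) = 9√34.

9√34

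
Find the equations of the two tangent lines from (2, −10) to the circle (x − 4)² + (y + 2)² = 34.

Let a tangent through (2, −10) have slope m. Its distance from (4, −2) must equal √34:
[m·(2) − (8)]² = 34(m² + 1)
15m² + 16m − 15 = 0, so m = 3/5 or m = −5/3.
Through (2, −10) these give 3x − 5y = 56 and 5x + 3y = −20.

3x − 5y = 56 and 5x + 3y = −20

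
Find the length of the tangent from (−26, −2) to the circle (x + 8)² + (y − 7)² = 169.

2√59

The centre is (−8, 7) and r = 13. The square of the distance from P to the centre is 324 + 81 = 405.
By the tangent–radius right angle, tangent length = √(|PO|² − r²) = √236 = 2√59.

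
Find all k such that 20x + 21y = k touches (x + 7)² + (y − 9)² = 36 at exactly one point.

k = −125 or k = 223

Tangency holds when the distance from the centre (−7, 9) to the line equals the radius 6:
|20·(−7) + 21·9 − k| / √841 = 6
|k − (49)| = 6·29, so k = 223 or k = −125.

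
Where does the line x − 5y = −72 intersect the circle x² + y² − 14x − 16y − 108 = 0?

From the line, y = (72 + x)/5. Substituting:
26x² − 286x − 3276 = 0  ⟹  x² − 11x − 126 = 0
x = 18 or x = −7, giving (18, 18) and (−7, 13).

(−7, 13) and (18, 18)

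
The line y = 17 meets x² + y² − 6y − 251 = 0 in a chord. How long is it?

The distance from (0, 3) to the line is 14, and r² = 260.
Half the chord is √(r² − d²) = √(64), so the full chord is 16.

16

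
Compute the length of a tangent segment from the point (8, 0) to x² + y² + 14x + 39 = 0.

√215

With centre O = (−7, 0), |OP|² = 225 and r² = 10.
Power of the point: PT² = |PO|² − r² = 215, so PT = √215.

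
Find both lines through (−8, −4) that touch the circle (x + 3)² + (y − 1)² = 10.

Let a tangent through (−8, −4) have slope m. Its distance from (−3, 1) must equal √10:
[m·(5) − (5)]² = 10(m² + 1)
3m² − 10m + 3 = 0, so m = 1/3 or m = 3.
With m = 1/3: x − 3y = 4. With m = 3: 3x − y = −20.

x − 3y = 4 and 3x − y = −20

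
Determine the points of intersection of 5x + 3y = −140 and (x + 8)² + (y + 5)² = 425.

(−28, 0) and (−13, −25)

From the line, y = (−140 − 5x)/3. Substituting:
34x² + 1394x + 12376 = 0  ⟹  x² + 41x + 364 = 0
x = −13 or x = −28, giving (−13, −25) and (−28, 0).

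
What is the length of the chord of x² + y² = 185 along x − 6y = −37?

4√37

Centre (0, 0), r² = 185. Perpendicular distance d from centre to line = |37| / √37 = 37/√37.
Chord = 2√(r² − d²) = 2·√(148) = 4√37.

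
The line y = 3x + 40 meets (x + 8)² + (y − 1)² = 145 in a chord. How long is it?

7√10

Centre (−8, 1), r² = 145. Perpendicular distance d from centre to line = |15| / √10 = 15/√10.
Chord = 2√(r² − d²) = 2·√(245/2) = 7√10.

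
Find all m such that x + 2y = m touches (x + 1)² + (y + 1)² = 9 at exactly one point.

For a tangent, require d(centre, line) = r = 3.
|1·(−1) + 2·(−1) − m| / √5 = 3
|m − (−3)| = 3√5.

m = −3 ± 3√5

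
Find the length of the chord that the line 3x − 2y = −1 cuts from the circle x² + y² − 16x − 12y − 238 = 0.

From the line, y = (1 + 3x)/2. Substituting:
13x² − 130x − 975 = 0  ⟹  x² − 10x − 75 = 0
x = 15 or x = −5, giving (15, 23) and (−5, −7).
Chord length = distance between (15, 23) and (−5, −7) = √1300 = 10√13.

10√13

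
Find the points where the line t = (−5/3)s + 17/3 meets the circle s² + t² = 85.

(−2, 9) and (7, −6)

From the line, t = (17 − 5s)/3. Substituting:
34s² − 170s − 476 = 0  ⟹  s² − 5s − 14 = 0
s = 7 or s = −2, giving (7, −6) and (−2, 9).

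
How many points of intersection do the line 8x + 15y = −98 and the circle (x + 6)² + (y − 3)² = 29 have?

Substituting the line into the circle gives 289x² + 4988x + 22024 = 0.
Discriminant = (4988)² − 4·289·(22024) = −579600 < 0.
No real roots: the line does not meet the circle.

0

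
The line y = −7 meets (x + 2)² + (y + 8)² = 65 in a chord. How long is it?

16

Substitute y = −7:
x² + 4x − 60 = 0
x = 6 or x = −10, giving (6, −7) and (−10, −7).
Chord length = distance between (6, −7) and (−10, −7) = √256 = 16.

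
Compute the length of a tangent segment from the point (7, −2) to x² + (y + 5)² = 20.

√38

The centre is (0, −5) and r = 2√5. The square of the distance from P to the centre is 49 + 9 = 58.
Power of the point: PT² = |PO|² − r² = 38, so PT = √38.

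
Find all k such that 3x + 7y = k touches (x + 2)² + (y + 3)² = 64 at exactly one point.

The line touches the circle iff its distance from (−2, −3) is 8:
|3·(−2) + 7·(−3) − k| / √58 = 8
|k − (−27)| = 8√58.

k = −27 ± 8√58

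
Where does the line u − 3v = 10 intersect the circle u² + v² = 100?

(−8, −6) and (10, 0)

From the line, v = (−10 + u)/3. Substituting:
10u² − 20u − 800 = 0  ⟹  u² − 2u − 80 = 0
u = 10 or u = −8, giving (10, 0) and (−8, −6).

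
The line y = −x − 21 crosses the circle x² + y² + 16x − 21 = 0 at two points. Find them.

(−15, −6) and (−14, −7)

Express y = −x − 21 and substitute into the circle:
2x² + 58x + 420 = 0  ⟹  x² + 29x + 210 = 0
x = −14 or x = −15, giving (−14, −7) and (−15, −6).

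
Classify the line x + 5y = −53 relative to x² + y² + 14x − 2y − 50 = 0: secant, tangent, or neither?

neither

Centre (−7, 1), r² = 100. Distance² from centre to line = (51)²/26 = 2601/26.
Since d² > r², the line lies outside the circle.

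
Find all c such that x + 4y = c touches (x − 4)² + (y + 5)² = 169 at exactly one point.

c = −16 ± 13√17

Tangency holds when the distance from the centre (4, −5) to the line equals the radius 13:
|1·4 + 4·(−5) − c| / √17 = 13
|c − (−16)| = 13√17.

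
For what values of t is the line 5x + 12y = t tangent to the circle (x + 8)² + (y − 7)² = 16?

t = −8 or t = 96

For a tangent, require d(centre, line) = r = 4.
|5·(−8) + 12·7 − t| / √169 = 4
|t − (44)| = 4·13, so t = 96 or t = −8.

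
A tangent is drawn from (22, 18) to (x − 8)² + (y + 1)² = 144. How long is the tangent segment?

With centre O = (8, −1), |OP|² = 557 and r² = 144.
Power of the point: PT² = |PO|² − r² = 413, so PT = √413.

√413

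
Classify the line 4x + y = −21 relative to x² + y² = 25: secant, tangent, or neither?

neither

d² = (4·0 + 1·0 − (−21))²/17 = 441/17; r² = 25.
Since d² > r², the line lies outside the circle.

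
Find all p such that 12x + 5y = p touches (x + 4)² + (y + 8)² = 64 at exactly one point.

p = −192 or p = 16

For a tangent, require d(centre, line) = r = 8.
|12·(−4) + 5·(−8) − p| / √169 = 8
|p − (−88)| = 8·13, so p = 16 or p = −192.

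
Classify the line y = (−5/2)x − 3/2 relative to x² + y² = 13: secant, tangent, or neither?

secant

Substituting the line into the circle gives 29x² + 30x − 43 = 0.
Δ = 900 − (−4988) = 5888.
Two real roots: the line is a secant.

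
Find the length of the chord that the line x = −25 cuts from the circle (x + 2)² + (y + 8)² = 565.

The line gives x = −25. Substituting into the circle:
y² + 16y + 28 = 0
y = −2 or y = −14, giving (−25, −2) and (−25, −14).
|(−25, −2) − (−25, −14)| = √((0)² + (12)²) = 12.

12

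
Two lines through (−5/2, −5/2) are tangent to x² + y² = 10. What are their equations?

A line y − (−5/2) = m(x − (−5/2)) is tangent when its distance from (0, 0) is √10:
[m·(5/2) − (5/2)]² = 10(m² + 1)
3m² + 10m + 3 = 0, so m = −1/3 or m = −3.
Through (−5/2, −5/2) these give x + 3y = −10 and 3x + y = −10.

x + 3y = −10 and 3x + y = −10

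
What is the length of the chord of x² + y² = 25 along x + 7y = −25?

From the line, y = (−25 − x)/7. Substituting:
50x² + 50x − 600 = 0  ⟹  x² + x − 12 = 0
x = 3 or x = −4, giving (3, −4) and (−4, −3).
|(3, −4) − (−4, −3)| = √((7)² + (−1)²) = 5√2.

5√2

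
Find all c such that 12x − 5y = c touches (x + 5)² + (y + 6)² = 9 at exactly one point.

For a tangent, require d(centre, line) = r = 3.
|12·(−5) − 5·(−6) − c| / √169 = 3
|c − (−30)| = 3·13, so c = 9 or c = −69.

c = −69 or c = 9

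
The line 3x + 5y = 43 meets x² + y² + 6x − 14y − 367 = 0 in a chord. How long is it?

7√34

Centre (−3, 7), r² = 425. Perpendicular distance d from centre to line = |−17| / √34 = 17/√34.
Chord = 2√(r² − d²) = 2·√(833/2) = 7√34.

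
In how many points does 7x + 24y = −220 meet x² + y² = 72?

0

Substituting the line into the circle gives 625x² + 3080x + 6928 = 0.
Δ = 9486400 − 17320000 = −7833600.
No real roots: the line does not meet the circle.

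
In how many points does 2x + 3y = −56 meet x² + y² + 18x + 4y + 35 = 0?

Substituting the line into the circle gives 13x² + 362x + 2779 = 0.
Δ = 131044 − 144508 = −13464.
No real roots: the line does not meet the circle.

0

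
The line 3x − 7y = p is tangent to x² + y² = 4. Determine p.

p = ±2√58

The line touches the circle iff its distance from (0, 0) is 2:
|3·0 − 7·0 − p| / √58 = 2
|p| = 2√58.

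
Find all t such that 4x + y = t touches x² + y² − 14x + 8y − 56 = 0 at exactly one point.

For a tangent, require d(centre, line) = r = 11.
|4·7 + 1·(−4) − t| / √17 = 11
|t − (24)| = 11√17.

t = 24 ± 11√17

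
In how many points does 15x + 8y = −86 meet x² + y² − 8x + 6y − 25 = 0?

0

d² = (15·4 + 8·(−3) − (−86))²/289 = 14884/289; r² = 50.
Since d² > r², the line lies outside the circle.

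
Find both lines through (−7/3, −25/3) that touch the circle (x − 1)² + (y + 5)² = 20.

Let a tangent through (−7/3, −25/3) have slope m. Its distance from (1, −5) must equal 2√5:
(10/3m − (10/3))² = 20(m² + 1)
2m² + 5m + 2 = 0, so m = −2 or m = −1/2.
With m = −2: 2x + y = −13. With m = −1/2: x + 2y = −19.

2x + y = −13 and x + 2y = −19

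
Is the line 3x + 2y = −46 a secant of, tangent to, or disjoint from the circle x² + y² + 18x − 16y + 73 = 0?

Centre (−9, 8), r² = 72. Distance² from centre to line = (35)²/13 = 1225/13.
Since d² > r², the line lies outside the circle.

disjoint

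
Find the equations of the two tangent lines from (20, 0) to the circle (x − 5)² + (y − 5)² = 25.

3x + 4y = 60 and y = 0

Write the tangent as mx − y + (0 − m·(20)) = 0 and set its distance from the centre to 5:
(−15m − (5))² = 25(m² + 1)
4m² + 3m = 0, so m = −3/4 or m = 0.
Through (20, 0) these give 3x + 4y = 60 and y = 0.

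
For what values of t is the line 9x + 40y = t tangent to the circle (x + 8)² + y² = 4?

t = −154 or t = 10

Tangency holds when the distance from the centre (−8, 0) to the line equals the radius 2:
|9·(−8) + 40·0 − t| / √1681 = 2
|t − (−72)| = 2·41, so t = 10 or t = −154.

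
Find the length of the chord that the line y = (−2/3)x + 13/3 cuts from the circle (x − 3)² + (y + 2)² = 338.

Express y = (13 − 2x)/3 and substitute into the circle:
13x² − 130x − 2600 = 0  ⟹  x² − 10x − 200 = 0
x = 20 or x = −10, giving (20, −9) and (−10, 11).
Chord length = distance between (20, −9) and (−10, 11) = √1300 = 10√13.

10√13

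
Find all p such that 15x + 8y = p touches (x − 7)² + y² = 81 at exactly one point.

Tangency holds when the distance from the centre (7, 0) to the line equals the radius 9:
|15·7 + 8·0 − p| / √289 = 9
|p − (105)| = 9·17, so p = 258 or p = −48.

p = −48 or p = 258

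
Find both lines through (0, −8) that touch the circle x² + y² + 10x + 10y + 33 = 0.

Write the tangent as mx − y + (−8 − m·(0)) = 0 and set its distance from the centre to √17:
[m·(−5) − (3)]² = 17(m² + 1)
4m² + 15m − 4 = 0, so m = −4 or m = 1/4.
Through (0, −8) these give 4x + y = −8 and x − 4y = 32.

4x + y = −8 and x − 4y = 32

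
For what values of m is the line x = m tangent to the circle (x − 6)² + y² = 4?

m = 4 or m = 8

For a tangent, require d(centre, line) = r = 2.
|1·6 + 0·0 − m| / √1 = 2
|m − (6)| = 2, so m = 8 or m = 4.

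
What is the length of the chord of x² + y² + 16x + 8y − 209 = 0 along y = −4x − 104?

The distance from (−8, −4) to the line is 68/√17, and r² = 289.
Chord = 2√(r² − d²) = 2·√(17) = 2√17.

2√17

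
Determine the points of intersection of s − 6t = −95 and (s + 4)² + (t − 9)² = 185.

(−17, 13) and (7, 17)

Substitute t = (95 + s)/6:
37s² + 370s − 4403 = 0  ⟹  s² + 10s − 119 = 0
s = 7 or s = −17, giving (7, 17) and (−17, 13).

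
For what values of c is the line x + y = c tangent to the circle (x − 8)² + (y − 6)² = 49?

The line touches the circle iff its distance from (8, 6) is 7:
|1·8 + 1·6 − c| / √2 = 7
|c − (14)| = 7√2.

c = 14 ± 7√2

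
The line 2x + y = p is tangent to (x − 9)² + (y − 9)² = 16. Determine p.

Tangency holds when the distance from the centre (9, 9) to the line equals the radius 4:
|2·9 + 1·9 − p| / √5 = 4
|p − (27)| = 4√5.

p = 27 ± 4√5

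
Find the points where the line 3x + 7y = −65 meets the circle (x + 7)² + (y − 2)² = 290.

(−24, 1) and (4, −11)

Substitute y = (−65 − 3x)/7:
58x² + 1160x − 5568 = 0  ⟹  x² + 20x − 96 = 0
x = 4 or x = −24, giving (4, −11) and (−24, 1).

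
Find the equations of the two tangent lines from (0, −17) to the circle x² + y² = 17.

A line y − (−17) = m(x − (0)) is tangent when its distance from (0, 0) is √17:
(0m − (17))² = 17(m² + 1)
m² − 16 = 0, so m = 4 or m = −4.
Through (0, −17) these give 4x − y = 17 and 4x + y = −17.

4x − y = 17 and 4x + y = −17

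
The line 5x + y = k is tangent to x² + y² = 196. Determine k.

k = ±14√26

Tangency holds when the distance from the centre (0, 0) to the line equals the radius 14:
|5·0 + 1·0 − k| / √26 = 14
|k| = 14√26.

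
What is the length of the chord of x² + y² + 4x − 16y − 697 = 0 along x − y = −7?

39√2

Centre (−2, 8), r² = 765. Perpendicular distance d from centre to line = |−3| / √2 = 3/√2.
Chord = 2√(r² − d²) = 2·√(1521/2) = 39√2.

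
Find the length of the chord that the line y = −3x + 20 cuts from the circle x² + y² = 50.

2√10

The distance from (0, 0) to the line is 20/√10, and r² = 50.
Chord = 2√(r² − d²) = 2·√(10) = 2√10.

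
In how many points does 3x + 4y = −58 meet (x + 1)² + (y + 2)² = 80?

0

d² = (3·(−1) + 4·(−2) − (−58))²/25 = 2209/25; r² = 80.
Since d² > r², the line lies outside the circle.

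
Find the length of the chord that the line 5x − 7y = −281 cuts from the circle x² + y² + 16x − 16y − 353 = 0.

√74

Centre (−8, 8), r² = 481. Perpendicular distance d from centre to line = |185| / √74 = 185/√74.
Chord = 2√(r² − d²) = 2·√(37/2) = √74.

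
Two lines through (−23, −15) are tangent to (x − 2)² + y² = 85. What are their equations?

A line y − (−15) = m(x − (−23)) is tangent when its distance from (2, 0) is √85:
[m·(25) − (15)]² = 85(m² + 1)
54m² − 75m + 14 = 0, so m = 7/6 or m = 2/9.
Through (−23, −15) these give 7x − 6y = −71 and 2x − 9y = 89.

7x − 6y = −71 and 2x − 9y = 89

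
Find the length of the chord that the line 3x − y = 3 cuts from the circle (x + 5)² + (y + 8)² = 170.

8√10

Express y = 3x − 3 and substitute into the circle:
10x² + 40x − 120 = 0  ⟹  x² + 4x − 12 = 0
x = 2 or x = −6, giving (2, 3) and (−6, −21).
Chord length = distance between (2, 3) and (−6, −21) = √640 = 8√10.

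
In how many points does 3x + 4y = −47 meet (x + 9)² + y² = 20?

2

Substituting the line into the circle gives 25x² + 570x + 3185 = 0.
Δ = 324900 − 318500 = 6400.
Two real roots: the line is a secant.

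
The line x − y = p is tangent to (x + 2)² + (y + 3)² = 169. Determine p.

p = 1 ± 13√2

The line touches the circle iff its distance from (−2, −3) is 13:
|1·(−2) − 1·(−3) − p| / √2 = 13
|p − (1)| = 13√2.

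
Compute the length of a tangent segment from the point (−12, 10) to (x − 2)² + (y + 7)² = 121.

Centre (2, −7), r² = 121. |PO|² = (−14)² + (17)² = 485.
The tangent meets the radius at right angles, so tangent² = |PO|² − r² = 485 − 121 = 364.

2√91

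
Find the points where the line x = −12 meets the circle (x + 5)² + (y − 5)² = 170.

The line gives x = −12. Substituting into the circle:
y² − 10y − 96 = 0
y = 16 or y = −6, giving (−12, 16) and (−12, −6).

(−12, −6) and (−12, 16)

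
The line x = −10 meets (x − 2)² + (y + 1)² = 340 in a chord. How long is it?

28

The line gives x = −10. Substituting into the circle:
y² + 2y − 195 = 0
y = 13 or y = −15, giving (−10, 13) and (−10, −15).
Chord length = distance between (−10, 13) and (−10, −15) = √784 = 28.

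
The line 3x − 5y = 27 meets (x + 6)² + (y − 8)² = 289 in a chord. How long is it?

3√34

Express y = (−27 + 3x)/5 and substitute into the circle:
34x² − 102x − 1836 = 0  ⟹  x² − 3x − 54 = 0
x = 9 or x = −6, giving (9, 0) and (−6, −9).
|(9, 0) − (−6, −9)| = √((15)² + (9)²) = 3√34.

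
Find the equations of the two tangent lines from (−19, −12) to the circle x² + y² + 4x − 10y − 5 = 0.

Write the tangent as mx − y + (−12 − m·(−19)) = 0 and set its distance from the centre to √34:
(17m − (17))² = 34(m² + 1)
15m² − 34m + 15 = 0, so m = 3/5 or m = 5/3.
Through (−19, −12) these give 3x − 5y = 3 and 5x − 3y = −59.

3x − 5y = 3 and 5x − 3y = −59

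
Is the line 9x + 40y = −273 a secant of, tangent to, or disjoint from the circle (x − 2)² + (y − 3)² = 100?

disjoint

Substituting the line into the circle gives 1681x² + 674x + 849 = 0.
Discriminant = (674)² − 4·1681·(849) = −5254400 < 0.
No real roots: the line does not meet the circle.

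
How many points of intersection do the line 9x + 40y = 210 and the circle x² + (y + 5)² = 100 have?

d² = (9·0 + 40·(−5) − (210))²/1681 = 100; r² = 100.
Since d² = r², the line is tangent.

1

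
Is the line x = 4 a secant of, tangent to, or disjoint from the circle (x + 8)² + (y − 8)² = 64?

Substituting the line into the circle gives y² − 16y + 144 = 0.
Discriminant = (−16)² − 4·1·(144) = −320 < 0.
No real roots: the line does not meet the circle.

disjoint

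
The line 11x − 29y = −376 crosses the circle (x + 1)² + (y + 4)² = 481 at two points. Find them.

From the line, y = (376 + 11x)/29. Substituting:
962x² + 12506x − 161616 = 0  ⟹  x² + 13x − 168 = 0
x = 8 or x = −21, giving (8, 16) and (−21, 5).

(−21, 5) and (8, 16)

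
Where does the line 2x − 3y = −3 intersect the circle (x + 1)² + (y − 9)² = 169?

(−6, −3) and (12, 9)

From the line, y = (3 + 2x)/3. Substituting:
13x² − 78x − 936 = 0  ⟹  x² − 6x − 72 = 0
x = 12 or x = −6, giving (12, 9) and (−6, −3).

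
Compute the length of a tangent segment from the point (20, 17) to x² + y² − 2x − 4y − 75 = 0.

The centre is (1, 2) and r = 4√5. The square of the distance from P to the centre is 361 + 225 = 586.
The tangent meets the radius at right angles, so tangent² = |PO|² − r² = 586 − 80 = 506.

√506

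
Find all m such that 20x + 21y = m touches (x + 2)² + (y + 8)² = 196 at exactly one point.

m = −614 or m = 198

Tangency holds when the distance from the centre (−2, −8) to the line equals the radius 14:
|20·(−2) + 21·(−8) − m| / √841 = 14
|m − (−208)| = 14·29, so m = 198 or m = −614.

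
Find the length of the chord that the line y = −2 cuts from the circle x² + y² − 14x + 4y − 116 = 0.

Substitute y = −2:
x² − 14x − 120 = 0
x = 20 or x = −6, giving (20, −2) and (−6, −2).
Chord length = distance between (20, −2) and (−6, −2) = √676 = 26.

26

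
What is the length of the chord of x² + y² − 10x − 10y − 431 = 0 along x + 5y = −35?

7√26

Express y = (−35 − x)/5 and substitute into the circle:
26x² − 130x − 7800 = 0  ⟹  x² − 5x − 300 = 0
x = 20 or x = −15, giving (20, −11) and (−15, −4).
Chord length = distance between (20, −11) and (−15, −4) = √1274 = 7√26.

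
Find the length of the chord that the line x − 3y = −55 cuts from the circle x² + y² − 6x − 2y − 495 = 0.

Substitute y = (55 + x)/3:
10x² + 50x − 1760 = 0  ⟹  x² + 5x − 176 = 0
x = 11 or x = −16, giving (11, 22) and (−16, 13).
Chord length = distance between (11, 22) and (−16, 13) = √810 = 9√10.

9√10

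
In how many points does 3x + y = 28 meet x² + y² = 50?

Centre (0, 0), r² = 50. Distance² from centre to line = (−28)²/10 = 392/5.
Since d² > r², the line lies outside the circle.

0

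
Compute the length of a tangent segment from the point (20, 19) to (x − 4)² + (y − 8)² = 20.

√357

Centre (4, 8), r² = 20. |PO|² = (16)² + (11)² = 377.
By the tangent–radius right angle, tangent length = √(|PO|² − r²) = √357.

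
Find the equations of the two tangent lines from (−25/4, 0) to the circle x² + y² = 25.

4x − 3y = −25 and 4x + 3y = −25

A line y − (0) = m(x − (−25/4)) is tangent when its distance from (0, 0) is 5:
[m·(25/4) − (0)]² = 25(m² + 1)
9m² − 16 = 0, so m = 4/3 or m = −4/3.
Through (−25/4, 0) these give 4x − 3y = −25 and 4x + 3y = −25.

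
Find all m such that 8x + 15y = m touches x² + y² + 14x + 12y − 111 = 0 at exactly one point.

m = −384 or m = 92

For a tangent, require d(centre, line) = r = 14.
|8·(−7) + 15·(−6) − m| / √289 = 14
|m − (−146)| = 14·17, so m = 92 or m = −384.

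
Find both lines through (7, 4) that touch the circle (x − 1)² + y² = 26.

5x − y = 31 and x + 5y = 27

A line y − (4) = m(x − (7)) is tangent when its distance from (1, 0) is √26:
[m·(−6) − (−4)]² = 26(m² + 1)
5m² − 24m − 5 = 0, so m = 5 or m = −1/5.
Through (7, 4) these give 5x − y = 31 and x + 5y = 27.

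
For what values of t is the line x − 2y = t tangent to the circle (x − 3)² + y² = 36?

For a tangent, require d(centre, line) = r = 6.
|1·3 − 2·0 − t| / √5 = 6
|t − (3)| = 6√5.

t = 3 ± 6√5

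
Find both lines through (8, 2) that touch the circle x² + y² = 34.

3x + 5y = 34 and 5x − 3y = 34

Write the tangent as mx − y + (2 − m·(8)) = 0 and set its distance from the centre to √34:
[m·(−8) − (−2)]² = 34(m² + 1)
15m² − 16m − 15 = 0, so m = −3/5 or m = 5/3.
With m = −3/5: 3x + 5y = 34. With m = 5/3: 5x − 3y = 34.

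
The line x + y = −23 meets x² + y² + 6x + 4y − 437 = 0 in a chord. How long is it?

Substitute y = −x − 23:
2x² + 48x = 0  ⟹  x² + 24x = 0
x = 0 or x = −24, giving (0, −23) and (−24, 1).
|(0, −23) − (−24, 1)| = √((24)² + (−24)²) = 24√2.

24√2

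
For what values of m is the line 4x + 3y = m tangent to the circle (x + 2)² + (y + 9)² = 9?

For a tangent, require d(centre, line) = r = 3.
|4·(−2) + 3·(−9) − m| / √25 = 3
|m − (−35)| = 3·5, so m = −20 or m = −50.

m = −50 or m = −20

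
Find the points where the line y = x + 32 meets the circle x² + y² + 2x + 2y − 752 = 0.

Substitute y = x + 32:
2x² + 68x + 336 = 0  ⟹  x² + 34x + 168 = 0
x = −6 or x = −28, giving (−6, 26) and (−28, 4).

(−28, 4) and (−6, 26)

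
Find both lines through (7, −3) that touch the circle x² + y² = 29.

Write the tangent as mx − y + (−3 − m·(7)) = 0 and set its distance from the centre to √29:
(−7m − (3))² = 29(m² + 1)
10m² + 21m − 10 = 0, so m = −5/2 or m = 2/5.
Through (7, −3) these give 5x + 2y = 29 and 2x − 5y = 29.

5x + 2y = 29 and 2x − 5y = 29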